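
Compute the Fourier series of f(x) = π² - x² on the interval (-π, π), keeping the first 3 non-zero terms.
4·cos(x) - cos(2·x) + 2·π^2/3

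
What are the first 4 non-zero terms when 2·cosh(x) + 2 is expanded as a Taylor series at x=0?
x^6/360 + x^4/12 + x^2 + 4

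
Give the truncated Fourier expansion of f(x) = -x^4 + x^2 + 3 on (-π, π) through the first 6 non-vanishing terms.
(-52 + 8·π^2)·cos(x) + (4 - 2·π^2)·cos(2·x) + (-28/27 + 8·π^2/9)·cos(3·x) + (7/16 - π^2/2)·cos(4·x) + (-148/625 + 8·π^2/25)·cos(5·x) - π^4/5 + 3 + π^2/3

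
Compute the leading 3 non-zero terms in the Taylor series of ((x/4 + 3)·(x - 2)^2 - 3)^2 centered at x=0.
157·x^2 - 198·x + 81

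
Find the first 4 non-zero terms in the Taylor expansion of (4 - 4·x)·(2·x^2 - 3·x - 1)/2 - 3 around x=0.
-4·x^3 + 10·x^2 - 4·x - 5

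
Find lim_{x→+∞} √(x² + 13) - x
This is an ∞ − ∞ indeterminate form.
Multiply and divide by the conjugate √(x²+13) + x; the x² terms cancel, leaving 13/(√(x²+13)+x) → 0.
Limit = 0.

Final answer: 0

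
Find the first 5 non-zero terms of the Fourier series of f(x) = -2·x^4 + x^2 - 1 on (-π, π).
(-100 + 16·π^2)·cos(x) + (7 - 4·π^2)·cos(2·x) + (-44/27 + 16·π^2/9)·cos(3·x) + (5/8 - π^2)·cos(4·x) - 2·π^4/5 - 1 + π^2/3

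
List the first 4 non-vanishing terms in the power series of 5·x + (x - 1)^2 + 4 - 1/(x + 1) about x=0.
-x^4 + x^3 + 4·x + 4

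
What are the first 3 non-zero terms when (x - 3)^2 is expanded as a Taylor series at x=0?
x^2 - 6·x + 9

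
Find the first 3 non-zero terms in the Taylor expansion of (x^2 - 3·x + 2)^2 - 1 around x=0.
13·x^2 - 12·x + 3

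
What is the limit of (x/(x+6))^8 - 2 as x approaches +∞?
As x → +∞: x/(x+6) = 1/(1 + 6/x) → 1, and the 8th power of a limit-1 base also → 1; with the additive constant, 1 - 2 = -1.
Limit = -1.

Final answer: -1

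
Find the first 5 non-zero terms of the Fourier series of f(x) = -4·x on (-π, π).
-8·sin(x) + 4·sin(2·x) - 8·sin(3·x)/3 + 2·sin(4·x) - 8·sin(5·x)/5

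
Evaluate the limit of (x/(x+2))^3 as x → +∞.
As x → +∞: x/(x+2) = 1/(1 + 2/x) → 1, and the 3rd power of a limit-1 base also → 1.
Limit = 1.

Final answer: 1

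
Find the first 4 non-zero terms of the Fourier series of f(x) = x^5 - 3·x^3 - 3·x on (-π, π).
(-46·π^2 + 2·π^4 + 270)·sin(x) + (-π^4 - 9 + 8·π^2)·sin(2·x) + (-94·π^2/27 + 26/81 + 2·π^4/3)·sin(3·x) + (-π^4/2 + 45/64 + 17·π^2/8)·sin(4·x)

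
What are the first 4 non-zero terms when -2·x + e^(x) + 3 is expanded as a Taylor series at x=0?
x^3/6 + x^2/2 - x + 4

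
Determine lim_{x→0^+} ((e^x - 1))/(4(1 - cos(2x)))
Both numerator and denominator → 0 as x → 0^+; this is a 0/0 indeterminate form.
Expand each to leading order near x = 0: numerator ~ x, denominator ~ 8·x^2.
The limit of the ratio is ∞.

Final answer: ∞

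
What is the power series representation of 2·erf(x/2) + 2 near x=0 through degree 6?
x^5/(80·√(π)) - x^3/(6·√(π)) + 2·x/√(π) + 2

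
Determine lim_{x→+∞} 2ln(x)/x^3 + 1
The quotient is an ∞/∞ indeterminate form as x → +∞.
The polynomial denominator x^3 dominates the logarithmic numerator (any positive power of x ≫ ln(x) as x → ∞), so the quotient → 0.
Adding the constant: 0 + 1 = 1. Limit = 1.

Final answer: 1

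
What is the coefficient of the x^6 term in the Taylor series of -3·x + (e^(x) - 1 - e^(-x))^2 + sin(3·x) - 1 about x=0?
Expand to order 6: -3·x + (e^(x) - 1 - e^(-x))^2 + sin(3·x) - 1 = 8·x^6/45 + 239·x^5/120 + 4·x^4/3 - 31·x^3/6 + 4·x^2 - 4·x + O(x^7).
The coefficient of x^6 is 8/45.

Final answer: 8/45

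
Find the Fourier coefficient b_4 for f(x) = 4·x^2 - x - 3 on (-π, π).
b_4 = (1/π) ∫_{-π}^{π} f(x)·sin(4x) dx.
Evaluate the integral (use parity and integration by parts as needed): b_4 = 1/2.

Final answer: 1/2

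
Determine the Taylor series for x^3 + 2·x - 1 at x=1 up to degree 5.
2 + 5·(x - 1) + 3·(x - 1)^2 + (x - 1)^3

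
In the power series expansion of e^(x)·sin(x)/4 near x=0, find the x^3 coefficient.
Expand to order 3: e^(x)·sin(x)/4 = x^3/12 + x^2/4 + x/4 + O(x^4).
The coefficient of x^3 is 1/12.

Final answer: 1/12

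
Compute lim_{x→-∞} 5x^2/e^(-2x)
This is an ∞/∞ indeterminate form as x → -∞.
Compare growth rates of the dominant terms (exponentials ≫ polynomials ≫ logarithms), or apply L'Hôpital's rule; the quotient → 0.
Limit = 0.

Final answer: 0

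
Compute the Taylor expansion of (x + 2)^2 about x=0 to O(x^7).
x^2 + 4·x + 4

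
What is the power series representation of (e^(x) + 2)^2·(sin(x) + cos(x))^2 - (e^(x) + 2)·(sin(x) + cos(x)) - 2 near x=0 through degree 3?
-5·x^3/3 + 16·x^2 + 20·x + 4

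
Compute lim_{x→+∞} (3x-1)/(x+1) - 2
Evaluate the dominant behaviour as x → +∞; each term tends to a finite value or vanishes.
Limit = 1.

Final answer: 1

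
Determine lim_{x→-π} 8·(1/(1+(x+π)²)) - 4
Direct substitution at x = -π gives 4.

Final answer: 4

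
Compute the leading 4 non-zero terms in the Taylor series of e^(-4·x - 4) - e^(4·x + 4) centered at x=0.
x^3·(-32·e^(4)/3 - 32·e^(-4)/3) + x^2·(-8·e^(4) + 8·e^(-4)) + x·(-4·e^(4) - 4·e^(-4)) - e^(4) + e^(-4)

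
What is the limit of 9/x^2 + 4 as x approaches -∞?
Evaluate the dominant behaviour as x → -∞; each term tends to a finite value or vanishes.
Limit = 4.

Final answer: 4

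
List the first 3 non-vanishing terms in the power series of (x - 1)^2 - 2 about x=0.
x^2 - 2·x - 1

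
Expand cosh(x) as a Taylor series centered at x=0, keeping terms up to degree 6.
x^6/720 + x^4/24 + x^2/2 + 1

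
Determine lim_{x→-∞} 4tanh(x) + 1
Evaluate the dominant behaviour as x → -∞; each term tends to a finite value or vanishes.
Limit = -3.

Final answer: -3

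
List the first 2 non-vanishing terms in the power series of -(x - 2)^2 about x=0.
4·x - 4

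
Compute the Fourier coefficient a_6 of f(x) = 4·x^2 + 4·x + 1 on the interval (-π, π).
a_6 = (1/π) ∫_{-π}^{π} f(x)·cos(6x) dx.
Evaluate the integral (use parity and integration by parts as needed): a_6 = 4/9.

Final answer: 4/9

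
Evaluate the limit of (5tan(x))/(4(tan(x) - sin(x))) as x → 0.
Both numerator and denominator → 0 as x → 0; this is a 0/0 indeterminate form.
Expand each to leading order near x = 0: numerator ~ 5·x, denominator ~ 2·x^3.
The limit of the ratio is ∞.

Final answer: ∞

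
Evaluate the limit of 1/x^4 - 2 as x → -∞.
Evaluate the dominant behaviour as x → -∞; each term tends to a finite value or vanishes.
Limit = -2.

Final answer: -2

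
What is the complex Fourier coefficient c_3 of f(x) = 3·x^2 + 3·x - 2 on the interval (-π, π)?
Compute the real Fourier coefficients first: a_3 = -4/3, b_3 = 2.
Then c_3 = (a_3 − i·b_3)/2 = -2/3 - i.

Final answer: -2/3 - i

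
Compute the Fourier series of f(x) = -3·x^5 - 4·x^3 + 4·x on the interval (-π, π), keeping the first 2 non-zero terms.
(-664 - 6·π^4 + 112·π^2)·sin(x) + (-11·π^2 + 25/2 + 3·π^4)·sin(2·x)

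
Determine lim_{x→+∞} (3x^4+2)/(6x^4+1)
This is an ∞/∞ indeterminate form as x → +∞.
Divide numerator and denominator by x^4 and let the lower-order terms vanish; the leading terms give 3/6 = 1/2.
Limit = 1/2.

Final answer: 1/2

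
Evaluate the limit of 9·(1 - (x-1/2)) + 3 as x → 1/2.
Direct substitution at x = 1/2 gives 12.

Final answer: 12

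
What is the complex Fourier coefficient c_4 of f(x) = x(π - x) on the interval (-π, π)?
Compute the real Fourier coefficients first: a_4 = -1/4, b_4 = -π/2.
Then c_4 = (a_4 − i·b_4)/2 = -1/8 + i·π/4.

Final answer: -1/8 + i·π/4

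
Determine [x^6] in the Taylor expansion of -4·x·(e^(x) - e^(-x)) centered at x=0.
Expand to order 6: -4·x·(e^(x) - e^(-x)) = -x^6/15 - 4·x^4/3 - 8·x^2 + O(x^7).
The coefficient of x^6 is -1/15.

Final answer: -1/15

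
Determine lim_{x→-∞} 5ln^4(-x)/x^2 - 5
The quotient is an ∞/∞ indeterminate form as x → -∞.
Compare growth rates of the dominant terms (exponentials ≫ polynomials ≫ logarithms), or apply L'Hôpital's rule; the quotient → 0.
Adding the constant: 0 - 5 = -5. Limit = -5.

Final answer: -5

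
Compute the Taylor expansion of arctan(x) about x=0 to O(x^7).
x^5/5 - x^3/3 + x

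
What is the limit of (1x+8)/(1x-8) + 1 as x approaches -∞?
Evaluate the dominant behaviour as x → -∞; each term tends to a finite value or vanishes.
Limit = 2.

Final answer: 2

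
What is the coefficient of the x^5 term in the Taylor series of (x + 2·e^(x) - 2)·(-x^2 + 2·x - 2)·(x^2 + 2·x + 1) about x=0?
Expand to order 5: (x + 2·e^(x) - 2)·(-x^2 + 2·x - 2)·(x^2 + 2·x + 1) = -43·x^5/15 + x^4/6 + x^3/3 - 8·x^2 - 6·x + O(x^6).
The coefficient of x^5 is -43/15.

Final answer: -43/15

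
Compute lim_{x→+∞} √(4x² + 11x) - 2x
As x → +∞: multiply by the conjugate to get (11x)/(√(4x²+11x)+2x); the denominator ~ 4x, so the limit is 11/4.
Limit = 11/4.

Final answer: 11/4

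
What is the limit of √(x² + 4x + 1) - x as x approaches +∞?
This is an ∞ − ∞ indeterminate form.
Multiply and divide by the conjugate √(x²+4x + 1) + x; the x² terms cancel, leaving (4x + 1)/(√(x²+4x + 1)+x) → 4/2 = 2.
Limit = 2.

Final answer: 2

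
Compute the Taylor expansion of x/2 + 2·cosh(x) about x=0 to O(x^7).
x^6/360 + x^4/12 + x^2 + x/2 + 2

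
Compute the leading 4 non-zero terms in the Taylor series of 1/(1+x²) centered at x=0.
-x^6 + x^4 - x^2 + 1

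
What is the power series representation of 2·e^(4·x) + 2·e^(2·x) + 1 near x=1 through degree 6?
1 + 2·e^(2) + 2·e^(4) + (4·e^(2) + 8·e^(4))·(x - 1) + (4·e^(2) + 16·e^(4))·(x - 1)^2 + (8·e^(2)/3 + 64·e^(4)/3)·(x - 1)^3 + (4·e^(2)/3 + 64·e^(4)/3)·(x - 1)^4 + (8·e^(2)/15 + 256·e^(4)/15)·(x - 1)^5 + (8·e^(2)/45 + 512·e^(4)/45)·(x - 1)^6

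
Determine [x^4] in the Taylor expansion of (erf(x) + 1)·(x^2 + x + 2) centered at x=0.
Expand to order 4: (erf(x) + 1)·(x^2 + x + 2) = -2·x^4/(3·√(π)) + 2·x^3/(3·√(π)) + x^2·(1 + 2/√(π)) + x·(1 + 4/√(π)) + 2 + O(x^5).
The coefficient of x^4 is -2/(3·√(π)).

Final answer: -2/(3·√(π))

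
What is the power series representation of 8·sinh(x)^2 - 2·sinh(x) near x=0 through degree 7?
-x^7/2520 + 16·x^6/45 - x^5/60 + 8·x^4/3 - x^3/3 + 8·x^2 - 2·x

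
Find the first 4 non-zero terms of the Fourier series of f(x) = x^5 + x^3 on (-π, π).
(-38·π^2 + 2·π^4 + 228)·sin(x) + (-π^4 - 6 + 4·π^2)·sin(2·x) + (-22·π^2/27 + 44/81 + 2·π^4/3)·sin(3·x) + (-π^4/2 - 3/64 + π^2/8)·sin(4·x)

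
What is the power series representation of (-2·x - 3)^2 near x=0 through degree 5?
4·x^2 + 12·x + 9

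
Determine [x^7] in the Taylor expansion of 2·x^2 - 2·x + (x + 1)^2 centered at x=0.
Expand to order 7: 2·x^2 - 2·x + (x + 1)^2 = 3·x^2 + 1 + O(x^8).
The coefficient of x^7 is 0.

Final answer: 0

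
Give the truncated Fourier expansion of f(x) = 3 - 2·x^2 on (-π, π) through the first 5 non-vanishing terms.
8·cos(x) - 2·cos(2·x) + 8·cos(3·x)/9 - cos(4·x)/2 - 2·π^2/3 + 3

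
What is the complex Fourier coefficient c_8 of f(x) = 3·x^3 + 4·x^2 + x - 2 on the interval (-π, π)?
Compute the real Fourier coefficients first: a_8 = 1/4, b_8 = -3·π^2/4 - 23/128.
Then c_8 = (a_8 − i·b_8)/2 = 1/8 + 23·i/256 + 3·i·π^2/8.

Final answer: 1/8 + 23·i/256 + 3·i·π^2/8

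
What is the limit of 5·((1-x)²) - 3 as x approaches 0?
Direct substitution at x = 0 gives 2.

Final answer: 2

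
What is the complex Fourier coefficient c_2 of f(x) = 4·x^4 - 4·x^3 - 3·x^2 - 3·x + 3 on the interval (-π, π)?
Compute the real Fourier coefficients first: a_2 = -15 + 8·π^2, b_2 = -3 + 4·π^2.
Then c_2 = (a_2 − i·b_2)/2 = -15/2 + 4·π^2 - 2·i·π^2 + 3·i/2.

Final answer: -15/2 + 4·π^2 - 2·i·π^2 + 3·i/2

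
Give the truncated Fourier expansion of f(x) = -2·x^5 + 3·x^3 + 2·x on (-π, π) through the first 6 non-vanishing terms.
(-512 - 4·π^4 + 86·π^2)·sin(x) + (-13·π^2 + 35/2 + 2·π^4)·sin(2·x) + (-4·π^4/3 - 160/81 + 134·π^2/27)·sin(3·x) + (-11·π^2/4 + 1/32 + π^4)·sin(4·x) + (-4·π^4/5 + 224/625 + 46·π^2/25)·sin(5·x) + (-37·π^2/27 - 71/162 + 2·π^4/3)·sin(6·x)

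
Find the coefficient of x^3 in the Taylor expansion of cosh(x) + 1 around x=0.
Expand to order 3: cosh(x) + 1 = x^2/2 + 2 + O(x^4).
The coefficient of x^3 is 0.

Final answer: 0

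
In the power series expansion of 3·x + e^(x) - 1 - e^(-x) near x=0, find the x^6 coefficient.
Expand to order 6: 3·x + e^(x) - 1 - e^(-x) = x^5/60 + x^3/3 + 5·x - 1 + O(x^7).
The coefficient of x^6 is 0.

Final answer: 0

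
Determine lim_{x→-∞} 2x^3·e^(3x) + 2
The product is a 0·∞ indeterminate form at x → -∞.
Rewrite the product as 2x^3 / e^(-3x) (an ∞/∞ form) and apply L'Hôpital, or use the standard hierarchy e^(3|x|) ≫ |x^3| as x → -∞.
The indeterminate product → 0, so the limit = 2.

Final answer: 2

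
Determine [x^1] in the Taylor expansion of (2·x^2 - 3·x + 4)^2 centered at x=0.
Expand to order 1: (2·x^2 - 3·x + 4)^2 = 16 - 24·x + O(x^2).
The coefficient of x^1 is -24.

Final answer: -24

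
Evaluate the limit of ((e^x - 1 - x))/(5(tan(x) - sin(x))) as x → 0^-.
Both numerator and denominator → 0 as x → 0^-; this is a 0/0 indeterminate form.
Expand each to leading order near x = 0: numerator ~ x^2/2, denominator ~ 5·x^3/2.
The limit of the ratio is -∞.

Final answer: -∞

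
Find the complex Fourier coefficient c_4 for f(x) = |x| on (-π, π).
Compute the real Fourier coefficients first: a_4 = 0, b_4 = 0.
Then c_4 = (a_4 − i·b_4)/2 = 0.

Final answer: 0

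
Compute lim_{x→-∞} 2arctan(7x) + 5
Evaluate the dominant behaviour as x → -∞; each term tends to a finite value or vanishes.
Limit = 5 - π.

Final answer: 5 - π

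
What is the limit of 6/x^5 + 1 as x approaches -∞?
Evaluate the dominant behaviour as x → -∞; each term tends to a finite value or vanishes.
Limit = 1.

Final answer: 1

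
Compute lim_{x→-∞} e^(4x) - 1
Evaluate the dominant behaviour as x → -∞; each term tends to a finite value or vanishes.
Limit = -1.

Final answer: -1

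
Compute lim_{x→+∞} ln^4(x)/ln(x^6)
This is an ∞/∞ indeterminate form as x → +∞.
Write ln(x^6) = 6·ln(x), reducing the quotient to ln^3(x)/6 → ∞.
Limit = ∞.

Final answer: ∞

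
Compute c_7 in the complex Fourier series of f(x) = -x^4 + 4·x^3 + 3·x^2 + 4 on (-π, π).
Compute the real Fourier coefficients first: a_7 = -636/2401 + 8·π^2/49, b_7 = -48/343 + 8·π^2/7.
Then c_7 = (a_7 − i·b_7)/2 = -318/2401 + 4·π^2/49 - 4·i·π^2/7 + 24·i/343.

Final answer: -318/2401 + 4·π^2/49 - 4·i·π^2/7 + 24·i/343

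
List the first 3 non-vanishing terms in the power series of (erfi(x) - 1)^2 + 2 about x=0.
4·x^2/π - 4·x/√(π) + 3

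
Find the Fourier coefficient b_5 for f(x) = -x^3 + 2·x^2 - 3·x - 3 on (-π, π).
b_5 = (1/π) ∫_{-π}^{π} f(x)·sin(5x) dx.
Evaluate the integral (use parity and integration by parts as needed): b_5 = -2·π^2/5 - 138/125.

Final answer: -2·π^2/5 - 138/125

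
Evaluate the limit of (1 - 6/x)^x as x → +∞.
As x → +∞: this is the defining limit (1 - 6/x)^x → e^(-6).
Limit = e^(-6).

Final answer: e^(-6)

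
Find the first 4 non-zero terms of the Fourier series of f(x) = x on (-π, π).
2·sin(x) - sin(2·x) + 2·sin(3·x)/3 - sin(4·x)/2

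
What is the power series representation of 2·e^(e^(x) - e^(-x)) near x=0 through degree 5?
19·x^5/10 + 8·x^4/3 + 10·x^3/3 + 4·x^2 + 4·x + 2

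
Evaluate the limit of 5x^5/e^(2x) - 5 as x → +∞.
The quotient is an ∞/∞ indeterminate form as x → +∞.
The exponential denominator e^(2x) dominates the polynomial numerator (e^x ≫ x^5 as x → ∞), so the quotient → 0.
Adding the constant: 0 - 5 = -5. Limit = -5.

Final answer: -5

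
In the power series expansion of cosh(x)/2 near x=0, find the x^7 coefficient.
Expand to order 7: cosh(x)/2 = x^6/1440 + x^4/48 + x^2/4 + 1/2 + O(x^8).
The coefficient of x^7 is 0.

Final answer: 0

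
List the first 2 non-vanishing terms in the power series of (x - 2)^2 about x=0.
4 - 4·x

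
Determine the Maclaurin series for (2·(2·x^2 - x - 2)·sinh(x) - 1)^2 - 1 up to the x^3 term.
28·x^3/3 + 20·x^2 + 8·x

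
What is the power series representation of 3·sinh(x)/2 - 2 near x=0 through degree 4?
x^3/4 + 3·x/2 - 2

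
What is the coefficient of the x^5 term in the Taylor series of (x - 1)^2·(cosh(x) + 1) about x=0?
Expand to order 5: (x - 1)^2·(cosh(x) + 1) = -x^5/12 + 13·x^4/24 - x^3 + 5·x^2/2 - 4·x + 2 + O(x^6).
The coefficient of x^5 is -1/12.

Final answer: -1/12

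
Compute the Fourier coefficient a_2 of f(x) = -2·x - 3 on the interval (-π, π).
a_2 = (1/π) ∫_{-π}^{π} f(x)·cos(2x) dx.
Evaluate the integral (use parity and integration by parts as needed): a_2 = 0.

Final answer: 0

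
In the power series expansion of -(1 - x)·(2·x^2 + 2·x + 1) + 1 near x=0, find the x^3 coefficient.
Expand to order 3: -(1 - x)·(2·x^2 + 2·x + 1) + 1 = 2·x^3 - x + O(x^4).
The coefficient of x^3 is 2.

Final answer: 2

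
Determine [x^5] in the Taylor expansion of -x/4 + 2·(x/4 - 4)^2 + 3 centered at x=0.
Expand to order 5: -x/4 + 2·(x/4 - 4)^2 + 3 = x^2/8 - 17·x/4 + 35 + O(x^6).
The coefficient of x^5 is 0.

Final answer: 0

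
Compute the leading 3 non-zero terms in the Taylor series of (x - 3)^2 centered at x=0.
x^2 - 6·x + 9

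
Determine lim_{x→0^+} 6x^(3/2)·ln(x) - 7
The product is a 0·∞ indeterminate form at x → 0⁺.
Rewrite the product as 6·ln(x) / x^(-3/2) and apply L'Hôpital, or use the standard hierarchy x^(-3/2) ≫ |ln x| as x → 0⁺.
The indeterminate product → 0, so the limit = -7.

Final answer: -7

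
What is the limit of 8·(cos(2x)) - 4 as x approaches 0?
Direct substitution at x = 0 gives 4.

Final answer: 4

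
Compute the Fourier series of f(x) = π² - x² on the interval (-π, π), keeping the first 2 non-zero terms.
4·cos(x) + 2·π^2/3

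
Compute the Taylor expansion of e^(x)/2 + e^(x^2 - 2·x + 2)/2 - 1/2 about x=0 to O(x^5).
x^4·(1/48 + 19·e^(2)/12) + x^3·(1/12 - 5·e^(2)/3) + x^2·(1/4 + 3·e^(2)/2) + x·(1/2 - e^(2)) + e^(2)/2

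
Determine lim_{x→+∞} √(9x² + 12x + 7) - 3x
As x → +∞: multiply by the conjugate to get (12x+7)/(√(9x²+12x+7)+3x); the denominator ~ 6x, so the limit is 12/6 = 2.
Limit = 2.

Final answer: 2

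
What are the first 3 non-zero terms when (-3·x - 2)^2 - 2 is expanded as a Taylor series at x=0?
9·x^2 + 12·x + 2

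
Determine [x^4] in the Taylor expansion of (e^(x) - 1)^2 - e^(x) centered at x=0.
Expand to order 4: (e^(x) - 1)^2 - e^(x) = 13·x^4/24 + 5·x^3/6 + x^2/2 - x - 1 + O(x^5).
The coefficient of x^4 is 13/24.

Final answer: 13/24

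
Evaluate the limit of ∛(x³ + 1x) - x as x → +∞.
This is an ∞ − ∞ indeterminate form.
Multiply by (A² + AB + B²)/(A² + AB + B²) where A = ∛(x³+1x), B = x to use A³ − B³ = (A−B)(A²+AB+B²); the x³ terms cancel, leaving (1x)/(A²+AB+B²) with denominator ~ 3x², so the limit is 0.
Limit = 0.

Final answer: 0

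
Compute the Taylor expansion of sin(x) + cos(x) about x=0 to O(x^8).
-x^7/5040 - x^6/720 + x^5/120 + x^4/24 - x^3/6 - x^2/2 + x + 1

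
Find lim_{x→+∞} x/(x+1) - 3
Evaluate the dominant behaviour as x → +∞; each term tends to a finite value or vanishes.
Limit = -2.

Final answer: -2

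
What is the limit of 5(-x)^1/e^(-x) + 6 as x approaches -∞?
The quotient is an ∞/∞ indeterminate form as x → -∞.
Compare growth rates of the dominant terms (exponentials ≫ polynomials ≫ logarithms), or apply L'Hôpital's rule; the quotient → 0.
Adding the constant: 0 + 6 = 6. Limit = 6.

Final answer: 6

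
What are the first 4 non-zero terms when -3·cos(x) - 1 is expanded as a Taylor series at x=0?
x^6/240 - x^4/8 + 3·x^2/2 - 4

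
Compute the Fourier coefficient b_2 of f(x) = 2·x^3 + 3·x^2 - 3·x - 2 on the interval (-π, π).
b_2 = (1/π) ∫_{-π}^{π} f(x)·sin(2x) dx.
Evaluate the integral (use parity and integration by parts as needed): b_2 = 6 - 2·π^2.

Final answer: 6 - 2·π^2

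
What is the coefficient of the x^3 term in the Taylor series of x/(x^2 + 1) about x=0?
Expand to order 3: x/(x^2 + 1) = -x^3 + x + O(x^4).
The coefficient of x^3 is -1.

Final answer: -1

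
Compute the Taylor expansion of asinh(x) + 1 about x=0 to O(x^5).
-x^3/6 + x + 1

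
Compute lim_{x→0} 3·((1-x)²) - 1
Direct substitution at x = 0 gives 2.

Final answer: 2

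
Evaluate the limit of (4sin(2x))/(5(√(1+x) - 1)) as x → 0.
Both numerator and denominator → 0 as x → 0; this is a 0/0 indeterminate form.
Expand each to leading order near x = 0: numerator ~ 8·x, denominator ~ 5·x/2.
The limit of the ratio is 16/5.

Final answer: 16/5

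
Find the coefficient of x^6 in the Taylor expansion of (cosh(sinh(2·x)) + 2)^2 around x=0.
Expand to order 6: (cosh(sinh(2·x)) + 2)^2 = 496·x^6/15 + 24·x^4 + 12·x^2 + 9 + O(x^7).
The coefficient of x^6 is 496/15.

Final answer: 496/15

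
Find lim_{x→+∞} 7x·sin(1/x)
As x → +∞: let u = 1/x → 0⁺; then 7·x·sin(1/x) = 7·1·sin(u)/u → 7·1·1 = 7.
Limit = 7.

Final answer: 7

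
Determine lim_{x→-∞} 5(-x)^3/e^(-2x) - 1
The quotient is an ∞/∞ indeterminate form as x → -∞.
Compare growth rates of the dominant terms (exponentials ≫ polynomials ≫ logarithms), or apply L'Hôpital's rule; the quotient → 0.
Adding the constant: 0 - 1 = -1. Limit = -1.

Final answer: -1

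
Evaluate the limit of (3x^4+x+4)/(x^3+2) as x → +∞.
This is an ∞/∞ indeterminate form as x → +∞.
Divide numerator and denominator by x^4 and let the lower-order terms vanish; the numerator's degree 4 exceeds the denominator's degree 3, so the quotient diverges.
Limit = ∞.

Final answer: ∞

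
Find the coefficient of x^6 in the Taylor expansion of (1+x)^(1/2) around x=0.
Expand to order 6: (1+x)^(1/2) = -21·x^6/1024 + 7·x^5/256 - 5·x^4/128 + x^3/16 - x^2/8 + x/2 + 1 + O(x^7).
The coefficient of x^6 is -21/1024.

Final answer: -21/1024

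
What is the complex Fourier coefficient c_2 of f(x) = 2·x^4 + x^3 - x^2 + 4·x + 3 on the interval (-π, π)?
Compute the real Fourier coefficients first: a_2 = -7 + 4·π^2, b_2 = -π^2 - 5/2.
Then c_2 = (a_2 − i·b_2)/2 = -7/2 + 2·π^2 + 5·i/4 + i·π^2/2.

Final answer: -7/2 + 2·π^2 + 5·i/4 + i·π^2/2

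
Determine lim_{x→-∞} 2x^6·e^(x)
This is a 0·∞ indeterminate form at x → -∞.
Rewrite the product as 2x^6 / e^(-x) (an ∞/∞ form) and apply L'Hôpital, or use the standard hierarchy e^(|x|) ≫ |x^6| as x → -∞.
The indeterminate product → 0, so the limit = 0.

Final answer: 0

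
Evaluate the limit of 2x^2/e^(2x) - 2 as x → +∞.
The quotient is an ∞/∞ indeterminate form as x → +∞.
The exponential denominator e^(2x) dominates the polynomial numerator (e^x ≫ x^2 as x → ∞), so the quotient → 0.
Adding the constant: 0 - 2 = -2. Limit = -2.

Final answer: -2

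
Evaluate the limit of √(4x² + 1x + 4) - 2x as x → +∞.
As x → +∞: multiply by the conjugate to get (1x+4)/(√(4x²+1x+4)+2x); the denominator ~ 4x, so the limit is 1/4.
Limit = 1/4.

Final answer: 1/4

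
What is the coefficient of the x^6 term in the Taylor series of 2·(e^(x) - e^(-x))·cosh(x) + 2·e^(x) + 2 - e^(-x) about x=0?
Expand to order 6: 2·(e^(x) - e^(-x))·cosh(x) + 2·e^(x) + 2 - e^(-x) = x^6/720 + 67·x^5/120 + x^4/24 + 19·x^3/6 + x^2/2 + 7·x + 3 + O(x^7).
The coefficient of x^6 is 1/720.

Final answer: 1/720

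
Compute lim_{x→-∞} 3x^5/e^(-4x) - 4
The quotient is an ∞/∞ indeterminate form as x → -∞.
Compare growth rates of the dominant terms (exponentials ≫ polynomials ≫ logarithms), or apply L'Hôpital's rule; the quotient → 0.
Adding the constant: 0 - 4 = -4. Limit = -4.

Final answer: -4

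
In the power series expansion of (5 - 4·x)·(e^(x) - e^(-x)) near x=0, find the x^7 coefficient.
Expand to order 7: (5 - 4·x)·(e^(x) - e^(-x)) = x^7/504 - x^6/15 + x^5/12 - 4·x^4/3 + 5·x^3/3 - 8·x^2 + 10·x + O(x^8).
The coefficient of x^7 is 1/504.

Final answer: 1/504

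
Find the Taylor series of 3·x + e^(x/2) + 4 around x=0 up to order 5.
x^5/3840 + x^4/384 + x^3/48 + x^2/8 + 7·x/2 + 5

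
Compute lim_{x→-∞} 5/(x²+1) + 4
Evaluate the dominant behaviour as x → -∞; each term tends to a finite value or vanishes.
Limit = 4.

Final answer: 4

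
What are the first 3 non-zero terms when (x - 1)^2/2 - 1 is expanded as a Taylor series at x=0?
x^2/2 - x - 1/2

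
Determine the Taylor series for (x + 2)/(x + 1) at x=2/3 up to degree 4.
8/5 - 9·(x - 2/3)/25 + 27·(x - 2/3)^2/125 - 81·(x - 2/3)^3/625 + 243·(x - 2/3)^4/3125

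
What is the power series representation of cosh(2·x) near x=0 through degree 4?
2·x^4/3 + 2·x^2 + 1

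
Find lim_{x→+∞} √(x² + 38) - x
This is an ∞ − ∞ indeterminate form.
Multiply and divide by the conjugate √(x²+38) + x; the x² terms cancel, leaving 38/(√(x²+38)+x) → 0.
Limit = 0.

Final answer: 0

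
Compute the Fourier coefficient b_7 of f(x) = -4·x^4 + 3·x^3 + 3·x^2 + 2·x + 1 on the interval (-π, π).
b_7 = (1/π) ∫_{-π}^{π} f(x)·sin(7x) dx.
Evaluate the integral (use parity and integration by parts as needed): b_7 = 160/343 + 6·π^2/7.

Final answer: 160/343 + 6·π^2/7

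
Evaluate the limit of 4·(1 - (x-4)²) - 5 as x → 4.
Direct substitution at x = 4 gives -1.

Final answer: -1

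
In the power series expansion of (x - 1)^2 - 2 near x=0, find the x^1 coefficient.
Expand to order 1: (x - 1)^2 - 2 = -2·x - 1 + O(x^2).
The coefficient of x^1 is -2.

Final answer: -2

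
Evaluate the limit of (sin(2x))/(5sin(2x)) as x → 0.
Both numerator and denominator → 0 as x → 0; this is a 0/0 indeterminate form.
Expand each to leading order near x = 0: numerator ~ 2·x, denominator ~ 10·x.
The limit of the ratio is 1/5.

Final answer: 1/5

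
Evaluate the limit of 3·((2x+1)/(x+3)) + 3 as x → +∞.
Evaluate the dominant behaviour as x → +∞; each term tends to a finite value or vanishes.
Limit = 9.

Final answer: 9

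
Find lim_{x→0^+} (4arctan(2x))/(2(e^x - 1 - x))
Both numerator and denominator → 0 as x → 0^+; this is a 0/0 indeterminate form.
Expand each to leading order near x = 0: numerator ~ 8·x, denominator ~ x^2.
The limit of the ratio is ∞.

Final answer: ∞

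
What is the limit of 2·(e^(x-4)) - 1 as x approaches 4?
Direct substitution at x = 4 gives 1.

Final answer: 1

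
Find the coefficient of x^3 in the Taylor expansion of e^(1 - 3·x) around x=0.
Expand to order 3: e^(1 - 3·x) = -9·e·x^3/2 + 9·e·x^2/2 - 3·e·x + e + O(x^4).
The coefficient of x^3 is -9·e/2.

Final answer: -9·e/2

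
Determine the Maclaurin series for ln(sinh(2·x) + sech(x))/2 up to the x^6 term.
-307·x^6/18 + 67·x^5/8 - 103·x^4/24 + 5·x^3/2 - 5·x^2/4 + x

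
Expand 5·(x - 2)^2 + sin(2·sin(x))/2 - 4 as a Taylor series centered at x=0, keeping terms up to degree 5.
19·x^5/40 - 5·x^3/6 + 5·x^2 - 19·x + 16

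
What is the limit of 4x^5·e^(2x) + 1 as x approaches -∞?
The product is a 0·∞ indeterminate form at x → -∞.
Rewrite the product as 4x^5 / e^(-2x) (an ∞/∞ form) and apply L'Hôpital, or use the standard hierarchy e^(2|x|) ≫ |x^5| as x → -∞.
The indeterminate product → 0, so the limit = 1.

Final answer: 1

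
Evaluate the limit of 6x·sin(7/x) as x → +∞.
As x → +∞: let u = 7/x → 0⁺; then 6·x·sin(7/x) = 6·7·sin(u)/u → 6·7·1 = 42.
Limit = 42.

Final answer: 42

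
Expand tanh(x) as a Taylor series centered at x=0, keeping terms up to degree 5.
2·x^5/15 - x^3/3 + x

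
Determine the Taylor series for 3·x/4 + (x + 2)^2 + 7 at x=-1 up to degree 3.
29/4 + 11·(x + 1)/4 + (x + 1)^2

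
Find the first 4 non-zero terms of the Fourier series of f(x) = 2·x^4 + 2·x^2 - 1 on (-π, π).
(88 - 16·π^2)·cos(x) + (-4 + 4·π^2)·cos(2·x) + (8/27 - 16·π^2/9)·cos(3·x) - 1 + 2·π^2/3 + 2·π^4/5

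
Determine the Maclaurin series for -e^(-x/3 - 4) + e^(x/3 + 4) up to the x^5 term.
x^5·(e^(-4)/29160 + e^(4)/29160) + x^4·(-e^(-4)/1944 + e^(4)/1944) + x^3·(e^(-4)/162 + e^(4)/162) + x^2·(-e^(-4)/18 + e^(4)/18) + x·(e^(-4)/3 + e^(4)/3) - e^(-4) + e^(4)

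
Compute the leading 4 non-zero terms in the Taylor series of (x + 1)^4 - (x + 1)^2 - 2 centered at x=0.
4·x^3 + 5·x^2 + 2·x - 2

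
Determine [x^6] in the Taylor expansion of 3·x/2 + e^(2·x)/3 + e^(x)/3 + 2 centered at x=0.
Expand to order 6: 3·x/2 + e^(2·x)/3 + e^(x)/3 + 2 = 13·x^6/432 + 11·x^5/120 + 17·x^4/72 + x^3/2 + 5·x^2/6 + 5·x/2 + 8/3 + O(x^7).
The coefficient of x^6 is 13/432.

Final answer: 13/432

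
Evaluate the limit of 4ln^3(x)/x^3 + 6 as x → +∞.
The quotient is an ∞/∞ indeterminate form as x → +∞.
The polynomial denominator x^3 dominates the logarithmic numerator (any positive power of x ≫ ln^3(x) as x → ∞), so the quotient → 0.
Adding the constant: 0 + 6 = 6. Limit = 6.

Final answer: 6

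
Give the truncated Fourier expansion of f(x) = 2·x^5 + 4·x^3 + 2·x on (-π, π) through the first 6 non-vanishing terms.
(-72·π^2 + 4·π^4 + 436)·sin(x) + (-2·π^4 - 11 + 6·π^2)·sin(2·x) + (-8·π^2/27 + 124/81 + 4·π^4/3)·sin(3·x) + (-π^4 - 3·π^2/4 - 23/32)·sin(4·x) + (356/625 + 24·π^2/25 + 4·π^4/5)·sin(5·x) + (-2·π^4/3 - 26·π^2/27 - 41/81)·sin(6·x)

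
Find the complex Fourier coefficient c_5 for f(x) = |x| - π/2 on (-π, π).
Compute the real Fourier coefficients first: a_5 = -4/(25·π), b_5 = 0.
Then c_5 = (a_5 − i·b_5)/2 = -2/(25·π).

Final answer: -2/(25·π)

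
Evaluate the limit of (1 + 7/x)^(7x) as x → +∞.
As x → +∞: write (1 + 7/x)^(7x) = ((1 + 7/x)^x)^7 → (e^7)^7 = e^49.
Limit = e^(49).

Final answer: e^(49)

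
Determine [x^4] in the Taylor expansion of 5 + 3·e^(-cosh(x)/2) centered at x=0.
Expand to order 4: 5 + 3·e^(-cosh(x)/2) = x^4·e^(-1/2)/32 - 3·x^2·e^(-1/2)/4 + 3·e^(-1/2) + 5 + O(x^5).
The coefficient of x^4 is e^(-1/2)/32.

Final answer: e^(-1/2)/32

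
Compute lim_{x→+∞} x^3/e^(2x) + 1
The quotient is an ∞/∞ indeterminate form as x → +∞.
The exponential denominator e^(2x) dominates the polynomial numerator (e^x ≫ x^3 as x → ∞), so the quotient → 0.
Adding the constant: 0 + 1 = 1. Limit = 1.

Final answer: 1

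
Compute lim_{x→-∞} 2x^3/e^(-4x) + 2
The quotient is an ∞/∞ indeterminate form as x → -∞.
Compare growth rates of the dominant terms (exponentials ≫ polynomials ≫ logarithms), or apply L'Hôpital's rule; the quotient → 0.
Adding the constant: 0 + 2 = 2. Limit = 2.

Final answer: 2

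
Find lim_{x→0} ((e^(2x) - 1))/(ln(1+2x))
Both numerator and denominator → 0 as x → 0; this is a 0/0 indeterminate form.
Expand each to leading order near x = 0: numerator ~ 2·x, denominator ~ 2·x.
The limit of the ratio is 1.

Final answer: 1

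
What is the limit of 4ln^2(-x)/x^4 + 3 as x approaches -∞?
The quotient is an ∞/∞ indeterminate form as x → -∞.
Compare growth rates of the dominant terms (exponentials ≫ polynomials ≫ logarithms), or apply L'Hôpital's rule; the quotient → 0.
Adding the constant: 0 + 3 = 3. Limit = 3.

Final answer: 3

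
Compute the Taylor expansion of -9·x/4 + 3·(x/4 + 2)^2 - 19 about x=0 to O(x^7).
3·x^2/16 + 3·x/4 - 7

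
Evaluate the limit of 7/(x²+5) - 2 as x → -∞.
Evaluate the dominant behaviour as x → -∞; each term tends to a finite value or vanishes.
Limit = -2.

Final answer: -2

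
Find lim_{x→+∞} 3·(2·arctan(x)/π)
Evaluate the dominant behaviour as x → +∞; each term tends to a finite value or vanishes.
Limit = 3.

Final answer: 3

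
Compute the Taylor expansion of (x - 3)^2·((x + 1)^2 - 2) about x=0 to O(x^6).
x^4 - 4·x^3 - 4·x^2 + 24·x - 9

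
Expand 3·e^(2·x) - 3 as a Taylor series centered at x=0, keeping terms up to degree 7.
8·x^7/105 + 4·x^6/15 + 4·x^5/5 + 2·x^4 + 4·x^3 + 6·x^2 + 6·x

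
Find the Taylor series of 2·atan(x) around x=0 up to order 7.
-2·x^7/7 + 2·x^5/5 - 2·x^3/3 + 2·x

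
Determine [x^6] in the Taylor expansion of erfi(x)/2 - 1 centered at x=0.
Expand to order 6: erfi(x)/2 - 1 = x^5/(10·√(π)) + x^3/(3·√(π)) + x/√(π) - 1 + O(x^7).
The coefficient of x^6 is 0.

Final answer: 0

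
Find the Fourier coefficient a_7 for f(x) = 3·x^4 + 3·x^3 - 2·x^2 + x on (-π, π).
a_7 = (1/π) ∫_{-π}^{π} f(x)·cos(7x) dx.
Evaluate the integral (use parity and integration by parts as needed): a_7 = 536/2401 - 24·π^2/49.

Final answer: 536/2401 - 24·π^2/49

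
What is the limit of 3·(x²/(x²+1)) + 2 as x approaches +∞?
Evaluate the dominant behaviour as x → +∞; each term tends to a finite value or vanishes.
Limit = 5.

Final answer: 5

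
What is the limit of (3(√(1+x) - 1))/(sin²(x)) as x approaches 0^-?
Both numerator and denominator → 0 as x → 0^-; this is a 0/0 indeterminate form.
Expand each to leading order near x = 0: numerator ~ 3·x/2, denominator ~ x^2.
The limit of the ratio is -∞.

Final answer: -∞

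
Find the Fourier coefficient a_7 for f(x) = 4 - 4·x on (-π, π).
a_7 = (1/π) ∫_{-π}^{π} f(x)·cos(7x) dx.
Evaluate the integral (use parity and integration by parts as needed): a_7 = 0.

Final answer: 0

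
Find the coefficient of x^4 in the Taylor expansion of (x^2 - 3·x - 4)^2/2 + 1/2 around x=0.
1/2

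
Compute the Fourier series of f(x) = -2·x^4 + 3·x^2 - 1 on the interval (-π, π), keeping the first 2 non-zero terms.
(-108 + 16·π^2)·cos(x) - 2·π^4/5 - 1 + π^2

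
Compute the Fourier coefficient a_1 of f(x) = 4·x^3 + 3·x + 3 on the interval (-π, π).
a_1 = (1/π) ∫_{-π}^{π} f(x)·cos(1x) dx.
Evaluate the integral (use parity and integration by parts as needed): a_1 = 0.

Final answer: 0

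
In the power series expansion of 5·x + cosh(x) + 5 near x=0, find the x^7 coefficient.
Expand to order 7: 5·x + cosh(x) + 5 = x^6/720 + x^4/24 + x^2/2 + 5·x + 6 + O(x^8).
The coefficient of x^7 is 0.

Final answer: 0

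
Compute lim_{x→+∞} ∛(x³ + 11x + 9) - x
This is an ∞ − ∞ indeterminate form.
Multiply by (A² + AB + B²)/(A² + AB + B²) where A = ∛(x³+11x + 9), B = x to use A³ − B³ = (A−B)(A²+AB+B²); the x³ terms cancel, leaving (11x + 9)/(A²+AB+B²) with denominator ~ 3x², so the limit is 0.
Limit = 0.

Final answer: 0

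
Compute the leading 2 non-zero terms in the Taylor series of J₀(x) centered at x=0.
1 - x^2/4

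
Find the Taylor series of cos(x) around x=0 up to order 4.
x^4/24 - x^2/2 + 1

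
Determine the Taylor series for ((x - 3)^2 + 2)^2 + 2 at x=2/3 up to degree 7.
4651/81 - 1876·(x - 2/3)/27 + 110·(x - 2/3)^2/3 - 28·(x - 2/3)^3/3 + (x - 2/3)^4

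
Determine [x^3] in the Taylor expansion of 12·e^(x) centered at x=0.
Expand to order 3: 12·e^(x) = 2·x^3 + 6·x^2 + 12·x + 12 + O(x^4).
The coefficient of x^3 is 2.

Final answer: 2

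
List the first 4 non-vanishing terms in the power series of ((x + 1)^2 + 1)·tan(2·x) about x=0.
16·x^4/3 + 22·x^3/3 + 4·x^2 + 4·x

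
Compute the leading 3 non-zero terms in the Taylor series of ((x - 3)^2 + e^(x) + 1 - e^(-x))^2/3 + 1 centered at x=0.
12·x^2 - 80·x/3 + 103/3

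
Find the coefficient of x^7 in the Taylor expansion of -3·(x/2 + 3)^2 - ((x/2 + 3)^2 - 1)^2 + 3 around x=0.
Expand to order 7: -3·(x/2 + 3)^2 - ((x/2 + 3)^2 - 1)^2 + 3 = -x^4/16 - 3·x^3/2 - 55·x^2/4 - 57·x - 88 + O(x^8).
The coefficient of x^7 is 0.

Final answer: 0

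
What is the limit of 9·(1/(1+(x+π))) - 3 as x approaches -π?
Direct substitution at x = -π gives 6.

Final answer: 6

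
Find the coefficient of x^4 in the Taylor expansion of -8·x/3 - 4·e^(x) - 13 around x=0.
Expand to order 4: -8·x/3 - 4·e^(x) - 13 = -x^4/6 - 2·x^3/3 - 2·x^2 - 20·x/3 - 17 + O(x^5).
The coefficient of x^4 is -1/6.

Final answer: -1/6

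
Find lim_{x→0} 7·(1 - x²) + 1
Direct substitution at x = 0 gives 8.

Final answer: 8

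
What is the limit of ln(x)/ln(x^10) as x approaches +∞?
This is an ∞/∞ indeterminate form as x → +∞.
Write ln(x^10) = 10·ln(x), reducing the quotient to 1/10.
Limit = 1/10.

Final answer: 1/10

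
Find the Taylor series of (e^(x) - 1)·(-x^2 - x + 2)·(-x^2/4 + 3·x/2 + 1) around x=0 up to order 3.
-5·x^3/3 + 3·x^2 + 2·x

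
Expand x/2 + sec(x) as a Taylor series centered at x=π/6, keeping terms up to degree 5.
π/12 + 2·√(3)/3 + 7·(x - π/6)/6 + 5·√(3)·(x - π/6)^2/9 + 7·(x - π/6)^3/9 + 17·√(3)·(x - π/6)^4/36 + 403·(x - π/6)^5/540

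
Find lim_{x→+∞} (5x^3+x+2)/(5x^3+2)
This is an ∞/∞ indeterminate form as x → +∞.
Divide numerator and denominator by x^3 and let the lower-order terms vanish; the leading terms give 5/5 = 1.
Limit = 1.

Final answer: 1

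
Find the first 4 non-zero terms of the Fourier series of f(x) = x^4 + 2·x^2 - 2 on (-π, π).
(40 - 8·π^2)·cos(x) + (-1 + 2·π^2)·cos(2·x) + (-8·π^2/9 - 8/27)·cos(3·x) - 2 + 2·π^2/3 + π^4/5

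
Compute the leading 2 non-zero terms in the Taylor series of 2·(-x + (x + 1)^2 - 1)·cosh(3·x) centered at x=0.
2·x^2 + 2·x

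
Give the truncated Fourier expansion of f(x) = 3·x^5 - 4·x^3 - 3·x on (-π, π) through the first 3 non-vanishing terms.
(-128·π^2 + 6·π^4 + 762)·sin(x) + (-3·π^4 - 51/2 + 19·π^2)·sin(2·x) + (-64·π^2/9 + 74/27 + 2·π^4)·sin(3·x)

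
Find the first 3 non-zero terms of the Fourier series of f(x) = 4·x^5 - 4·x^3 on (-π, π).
(-168·π^2 + 8·π^4 + 1008)·sin(x) + (-4·π^4 - 36 + 24·π^2)·sin(2·x) + (-232·π^2/27 + 464/81 + 8·π^4/3)·sin(3·x)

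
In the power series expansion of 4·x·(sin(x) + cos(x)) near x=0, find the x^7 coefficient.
Expand to order 7: 4·x·(sin(x) + cos(x)) = -x^7/180 + x^6/30 + x^5/6 - 2·x^4/3 - 2·x^3 + 4·x^2 + 4·x + O(x^8).
The coefficient of x^7 is -1/180.

Final answer: -1/180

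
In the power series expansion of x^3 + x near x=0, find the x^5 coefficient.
Expand to order 5: x^3 + x = x^3 + x + O(x^6).
The coefficient of x^5 is 0.

Final answer: 0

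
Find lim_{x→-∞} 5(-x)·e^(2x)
This is a 0·∞ indeterminate form at x → -∞.
Rewrite the product as 5(-x) / e^(-2x) (an ∞/∞ form) and apply L'Hôpital, or use the standard hierarchy e^(2|x|) ≫ |(-x)| as x → -∞.
The indeterminate product → 0, so the limit = 0.

Final answer: 0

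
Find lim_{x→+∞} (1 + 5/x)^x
As x → +∞: this is the defining limit (1 + 5/x)^x → e^5.
Limit = e^(5).

Final answer: e^(5)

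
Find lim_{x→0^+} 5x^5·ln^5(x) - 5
The product is a 0·∞ indeterminate form at x → 0⁺.
Rewrite the product as 5·ln^5(x) / x^(-5) and apply L'Hôpital, or use the standard hierarchy x^(-5) ≫ |ln x|^5 as x → 0⁺.
The indeterminate product → 0, so the limit = -5.

Final answer: -5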